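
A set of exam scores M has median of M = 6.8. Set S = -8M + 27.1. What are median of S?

A linear map preserves order up to sign, so median of S = a·median of M + b = (-8)·6.8 + 27.1 = -27.3.

median of S = -27.3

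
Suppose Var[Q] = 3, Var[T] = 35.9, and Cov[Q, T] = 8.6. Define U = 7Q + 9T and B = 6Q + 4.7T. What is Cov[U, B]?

By bilinearity, Cov[U, B] = ac·Var[Q] + bd·Var[T] + (ad+bc)·Cov[Q, T], with a=7, b=9, c=6, d=4.7.
ac·Var[Q] = 7·6·3 = 126
bd·Var[T] = 9·4.7·35.9 = 1518.57
(ad+bc)·Cov[Q, T] = (86.9)·8.6 = 747.34
Cov[U, B] = 126 + 1518.57 + 747.34 = 2391.91.

Cov[U, B] = 2391.91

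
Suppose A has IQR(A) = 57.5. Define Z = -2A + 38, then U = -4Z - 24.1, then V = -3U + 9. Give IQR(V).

IQR(Z) = |-2|·57.5 = 115.
IQR(U) = |-4|·115 = 460.
IQR(V) = |-3|·460 = 1380.

IQR(V) = 1380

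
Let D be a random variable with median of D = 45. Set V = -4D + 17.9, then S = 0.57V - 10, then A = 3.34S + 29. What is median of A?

median of V = (-4)·45 + 17.9 = -162.1.
median of S = 0.57·(-162.1) + (-10) = -102.397.
median of A = 3.34·(-102.397) + 29 = -313.00598.

median of A = -313.00598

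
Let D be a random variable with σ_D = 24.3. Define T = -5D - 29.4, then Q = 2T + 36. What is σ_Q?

σ_Q = 243

σ_T = |-5|·24.3 = 121.5.
σ_Q = |2|·121.5 = 243.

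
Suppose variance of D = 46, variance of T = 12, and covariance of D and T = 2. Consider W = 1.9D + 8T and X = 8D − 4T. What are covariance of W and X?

By bilinearity, covariance of W and X = ac·variance of D + bd·variance of T + (ad+bc)·covariance of D and T, with a=1.9, b=8, c=8, d=-4.
ac·variance of D = 1.9·8·46 = 699.2
bd·variance of T = 8·(-4)·12 = -384
(ad+bc)·covariance of D and T = (56.4)·2 = 112.8
covariance of W and X = 699.2 + (-384) + 112.8 = 428.

covariance of W and X = 428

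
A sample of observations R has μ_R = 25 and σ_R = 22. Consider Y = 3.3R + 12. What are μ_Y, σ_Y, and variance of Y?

μ_Y = 94.5, σ_Y = 72.6, variance of Y = 5270.76

Y = 3.3R + 12 is linear with a = 3.3, b = 12.
μ_Y = a·μ_R + b = 3.3·25 + 12 = 94.5.
σ_Y = |a|·σ_R = |3.3|·22 = 72.6.
variance of R = 22² = 484.
variance of Y = a²·variance of R = 3.3²·484 = 5270.76 (the additive constant 12 does not affect variance).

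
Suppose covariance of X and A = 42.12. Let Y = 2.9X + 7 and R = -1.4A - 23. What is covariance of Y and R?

covariance of Y and R = -171.0072

covariance of Y and R = a·c·covariance of X and A = 2.9·(-1.4)·42.12 = -171.0072. Additive constants drop out.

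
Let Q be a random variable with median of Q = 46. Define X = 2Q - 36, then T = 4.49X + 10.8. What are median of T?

median of X = 2·46 + (-36) = 56.
median of T = 4.49·56 + 10.8 = 262.24.

median of T = 262.24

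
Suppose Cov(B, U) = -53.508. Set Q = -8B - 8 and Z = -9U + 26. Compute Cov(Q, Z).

Cov(Q, Z) = a·c·Cov(B, U) = (-8)·(-9)·(-53.508) = -3852.576. Additive constants drop out.

Cov(Q, Z) = -3852.576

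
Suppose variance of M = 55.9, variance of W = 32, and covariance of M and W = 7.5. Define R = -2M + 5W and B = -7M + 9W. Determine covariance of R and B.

covariance of R and B = 1825.1

By bilinearity, covariance of R and B = ac·variance of M + bd·variance of W + (ad+bc)·covariance of M and W, with a=-2, b=5, c=-7, d=9.
ac·variance of M = (-2)·(-7)·55.9 = 782.6
bd·variance of W = 5·9·32 = 1440
(ad+bc)·covariance of M and W = (-53)·7.5 = -397.5
covariance of R and B = 782.6 + 1440 + (-397.5) = 1825.1.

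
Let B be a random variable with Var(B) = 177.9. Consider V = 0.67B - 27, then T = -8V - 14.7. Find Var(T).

Var(T) = 5110.99584

Var(V) = 0.67²·177.9 = 79.85931.
Var(T) = (-8)²·79.85931 = 5110.99584.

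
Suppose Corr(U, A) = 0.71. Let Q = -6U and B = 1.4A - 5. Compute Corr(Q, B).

Linear rescalings preserve |correlation|; the slopes -6 and 1.4 have opposite signs, so the correlation flips sign: Corr(Q, B) = −Corr(U, A) = -0.71.

Corr(Q, B) = -0.71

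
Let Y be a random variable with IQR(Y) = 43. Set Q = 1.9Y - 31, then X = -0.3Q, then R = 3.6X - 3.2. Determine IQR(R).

IQR(R) = 88.236

IQR(Q) = |1.9|·43 = 81.7.
IQR(X) = |-0.3|·81.7 = 24.51.
IQR(R) = |3.6|·24.51 = 88.236.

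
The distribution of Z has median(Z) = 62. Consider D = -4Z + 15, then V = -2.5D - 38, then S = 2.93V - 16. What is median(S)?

median(S) = 1579.385

median(D) = (-4)·62 + 15 = -233.
median(V) = (-2.5)·(-233) + (-38) = 544.5.
median(S) = 2.93·544.5 + (-16) = 1579.385.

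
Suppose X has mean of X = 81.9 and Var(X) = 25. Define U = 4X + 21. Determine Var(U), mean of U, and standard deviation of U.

U = 4X + 21 is linear with a = 4, b = 21.
Var(U) = a²·Var(X) = 4²·25 = 400 (the additive constant 21 does not affect variance).
mean of U = a·mean of X + b = 4·81.9 + 21 = 348.6.
standard deviation of X = √25 = 5.
standard deviation of U = |a|·standard deviation of X = |4|·5 = 20.

Var(U) = 400, mean of U = 348.6, standard deviation of U = 20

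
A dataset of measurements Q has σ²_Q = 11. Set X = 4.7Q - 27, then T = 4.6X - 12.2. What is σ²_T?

σ²_T = 5141.6684

σ²_X = 4.7²·11 = 242.99.
σ²_T = 4.6²·242.99 = 5141.6684.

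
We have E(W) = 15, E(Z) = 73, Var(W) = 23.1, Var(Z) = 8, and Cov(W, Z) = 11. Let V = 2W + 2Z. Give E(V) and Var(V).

E(V) = 2·E(W) + 2·E(Z) = 2·15 + 2·73 = 176.
Var(V) = a²·Var(W) + b²·Var(Z) + 2ab·Cov(W, Z) with a = 2, b = 2.
= 2²·23.1 + 2²·8 + 2·2·2·11
= 92.4 + 32 + 88 = 212.4.

E(V) = 176, Var(V) = 212.4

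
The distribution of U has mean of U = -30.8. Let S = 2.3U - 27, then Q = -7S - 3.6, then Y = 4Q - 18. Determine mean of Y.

mean of Y = 2707.12

mean of S = 2.3·(-30.8) + (-27) = -97.84.
mean of Q = (-7)·(-97.84) + (-3.6) = 681.28.
mean of Y = 4·681.28 + (-18) = 2707.12.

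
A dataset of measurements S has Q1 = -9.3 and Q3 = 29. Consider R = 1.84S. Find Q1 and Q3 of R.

Q1(R) = -17.112, Q3(R) = 53.36

a = 1.84 > 0: Q1(R) = a·Q1(S)+b = -17.112, Q3(R) = a·Q3(S)+b = 53.36.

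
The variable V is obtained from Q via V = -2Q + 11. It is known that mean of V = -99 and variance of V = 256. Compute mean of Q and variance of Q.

mean of Q = 55, variance of Q = 64

From V = -2Q + 11: mean of V = a·mean of Q + b, so mean of Q = (mean of V − b)/a = (-99 − 11)/(-2) = 55.
variance of V = a²·variance of Q, so variance of Q = 256/(-2)² = 64.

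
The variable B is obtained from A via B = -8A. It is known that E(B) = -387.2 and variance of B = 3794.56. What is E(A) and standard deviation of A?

From B = -8A: E(B) = a·E(A) + b, so E(A) = (E(B) − b)/a = (-387.2 − 0)/(-8) = 48.4.
standard deviation of B = √3794.56 = 61.6.
standard deviation of B = |a|·standard deviation of A, so standard deviation of A = 61.6/|-8| = 7.7.

E(A) = 48.4, standard deviation of A = 7.7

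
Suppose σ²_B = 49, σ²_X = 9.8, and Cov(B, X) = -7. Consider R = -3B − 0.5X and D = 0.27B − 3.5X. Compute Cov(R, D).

By bilinearity, Cov(R, D) = ac·σ²_B + bd·σ²_X + (ad+bc)·Cov(B, X), with a=-3, b=-0.5, c=0.27, d=-3.5.
ac·σ²_B = (-3)·0.27·49 = -39.69
bd·σ²_X = (-0.5)·(-3.5)·9.8 = 17.15
(ad+bc)·Cov(B, X) = (10.365)·(-7) = -72.555
Cov(R, D) = -39.69 + 17.15 + (-72.555) = -95.095.

Cov(R, D) = -95.095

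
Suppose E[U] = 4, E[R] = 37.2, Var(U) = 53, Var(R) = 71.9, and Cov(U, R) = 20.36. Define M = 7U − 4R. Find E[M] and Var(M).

E[M] = -120.8, Var(M) = 2607.24

E[M] = 7·E[U] + (-4)·E[R] = 7·4 + (-4)·37.2 = -120.8.
Var(M) = a²·Var(U) + b²·Var(R) + 2ab·Cov(U, R) with a = 7, b = -4.
= 7²·53 + (-4)²·71.9 + 2·7·(-4)·20.36
= 2597 + 1150.4 + (-1140.16) = 2607.24.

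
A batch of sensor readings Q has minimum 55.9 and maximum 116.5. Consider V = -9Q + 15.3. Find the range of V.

Range(V) = 545.4

Range of Q = 116.5 − 55.9 = 60.6.
Range(V) = |a|·Range(Q) = |-9|·60.6 = 545.4.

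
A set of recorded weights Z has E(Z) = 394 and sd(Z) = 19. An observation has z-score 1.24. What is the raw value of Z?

Z = E(Z) + z·sd(Z) = 394 + 1.24·19 = 417.56.

Z = 417.56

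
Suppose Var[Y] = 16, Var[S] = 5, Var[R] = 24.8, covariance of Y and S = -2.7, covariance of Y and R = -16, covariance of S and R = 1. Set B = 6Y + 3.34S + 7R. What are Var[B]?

Var[B] = 441.522

Var[B] = a²·Var[Y] + b²·Var[S] + c²·Var[R] + 2ab·covariance of Y and S + 2ac·covariance of Y and R + 2bc·covariance of S and R, with a = 6, b = 3.34, c = 7.
= 576 + 55.778 + 1215.2 + (-108.216) + (-1344) + 46.76
= 441.522.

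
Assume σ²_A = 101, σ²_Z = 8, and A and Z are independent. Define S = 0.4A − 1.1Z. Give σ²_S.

σ²_S = a²·σ²_A + b²·σ²_Z + 2ab·covariance of A and Z with a = 0.4, b = -1.1.
Independence gives covariance of A and Z = 0.
= 0.4²·101 + (-1.1)²·8 + 2·0.4·(-1.1)·0
= 16.16 + 9.68 + 0 = 25.84.

σ²_S = 25.84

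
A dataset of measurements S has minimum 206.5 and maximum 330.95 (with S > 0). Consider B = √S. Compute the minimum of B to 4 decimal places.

min(B) = 14.3701

√S is increasing on this domain, so min(B) comes from min(S) = 206.5: min(B) = √(206.5) ≈ 14.3701.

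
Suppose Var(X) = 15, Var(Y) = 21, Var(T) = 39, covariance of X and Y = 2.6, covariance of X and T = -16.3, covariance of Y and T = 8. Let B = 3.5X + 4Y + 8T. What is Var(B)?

Var(B) = a²·Var(X) + b²·Var(Y) + c²·Var(T) + 2ab·covariance of X and Y + 2ac·covariance of X and T + 2bc·covariance of Y and T, with a = 3.5, b = 4, c = 8.
= 183.75 + 336 + 2496 + 72.8 + (-912.8) + 512
= 2687.75.

Var(B) = 2687.75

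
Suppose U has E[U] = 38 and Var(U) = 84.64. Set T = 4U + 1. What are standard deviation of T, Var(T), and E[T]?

T = 4U + 1 is linear with a = 4, b = 1.
standard deviation of U = √84.64 = 9.2.
standard deviation of T = |a|·standard deviation of U = |4|·9.2 = 36.8.
Var(T) = a²·Var(U) = 4²·84.64 = 1354.24 (the additive constant 1 does not affect variance).
E[T] = a·E[U] + b = 4·38 + 1 = 153.

standard deviation of T = 36.8, Var(T) = 1354.24, E[T] = 153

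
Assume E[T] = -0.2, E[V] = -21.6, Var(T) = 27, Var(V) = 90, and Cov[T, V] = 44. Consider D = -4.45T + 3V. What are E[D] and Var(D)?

E[D] = -63.91, Var(D) = 169.8675

E[D] = (-4.45)·E[T] + 3·E[V] = (-4.45)·(-0.2) + 3·(-21.6) = -63.91.
Var(D) = a²·Var(T) + b²·Var(V) + 2ab·Cov[T, V] with a = -4.45, b = 3.
= (-4.45)²·27 + 3²·90 + 2·(-4.45)·3·44
= 534.6675 + 810 + (-1174.8) = 169.8675.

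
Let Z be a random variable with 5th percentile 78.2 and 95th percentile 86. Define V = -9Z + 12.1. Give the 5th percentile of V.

Since a = -9 < 0 the transformation is decreasing, reversing order: the 5th percentile of V corresponds to the 95th percentile of Z.
So P_{5}(V) = a·P_{95}(Z) + b = (-9)·86 + 12.1 = -761.9.

5th percentile of V = -761.9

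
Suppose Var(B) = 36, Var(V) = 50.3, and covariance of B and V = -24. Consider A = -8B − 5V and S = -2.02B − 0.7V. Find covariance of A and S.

covariance of A and S = 381.01

By bilinearity, covariance of A and S = ac·Var(B) + bd·Var(V) + (ad+bc)·covariance of B and V, with a=-8, b=-5, c=-2.02, d=-0.7.
ac·Var(B) = (-8)·(-2.02)·36 = 581.76
bd·Var(V) = (-5)·(-0.7)·50.3 = 176.05
(ad+bc)·covariance of B and V = (15.7)·(-24) = -376.8
covariance of A and S = 581.76 + 176.05 + (-376.8) = 381.01.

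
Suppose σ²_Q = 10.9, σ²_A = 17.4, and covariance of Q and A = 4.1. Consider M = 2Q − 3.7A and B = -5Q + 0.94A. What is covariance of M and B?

covariance of M and B = -85.9592

By bilinearity, covariance of M and B = ac·σ²_Q + bd·σ²_A + (ad+bc)·covariance of Q and A, with a=2, b=-3.7, c=-5, d=0.94.
ac·σ²_Q = 2·(-5)·10.9 = -109
bd·σ²_A = (-3.7)·0.94·17.4 = -60.5172
(ad+bc)·covariance of Q and A = (20.38)·4.1 = 83.558
covariance of M and B = -109 + (-60.5172) + 83.558 = -85.9592.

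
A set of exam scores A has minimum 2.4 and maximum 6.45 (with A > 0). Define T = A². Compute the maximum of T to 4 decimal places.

A² is increasing on this domain, so max(T) comes from max(A) = 6.45: max(T) = square(6.45) = 41.6025.

max(T) = 41.6025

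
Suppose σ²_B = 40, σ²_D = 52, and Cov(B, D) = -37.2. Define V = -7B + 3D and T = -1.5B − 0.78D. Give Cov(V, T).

By bilinearity, Cov(V, T) = ac·σ²_B + bd·σ²_D + (ad+bc)·Cov(B, D), with a=-7, b=3, c=-1.5, d=-0.78.
ac·σ²_B = (-7)·(-1.5)·40 = 420
bd·σ²_D = 3·(-0.78)·52 = -121.68
(ad+bc)·Cov(B, D) = (0.96)·(-37.2) = -35.712
Cov(V, T) = 420 + (-121.68) + (-35.712) = 262.608.

Cov(V, T) = 262.608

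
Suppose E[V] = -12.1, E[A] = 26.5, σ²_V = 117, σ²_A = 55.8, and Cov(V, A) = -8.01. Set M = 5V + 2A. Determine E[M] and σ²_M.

E[M] = -7.5, σ²_M = 2988

E[M] = 5·E[V] + 2·E[A] = 5·(-12.1) + 2·26.5 = -7.5.
σ²_M = a²·σ²_V + b²·σ²_A + 2ab·Cov(V, A) with a = 5, b = 2.
= 5²·117 + 2²·55.8 + 2·5·2·(-8.01)
= 2925 + 223.2 + (-160.2) = 2988.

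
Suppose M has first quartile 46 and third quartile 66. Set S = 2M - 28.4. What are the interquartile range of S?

IQR of M = Q3 − Q1 = 66 − 46 = 20.
Under S = aM + b, IQR(S) = |a|·IQR(M) = |2|·20 = 40 (shifts cancel; spread scales by |a|).

IQR(S) = 40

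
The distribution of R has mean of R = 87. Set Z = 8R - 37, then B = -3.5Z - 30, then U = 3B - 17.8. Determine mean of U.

mean of U = -7027.3

mean of Z = 8·87 + (-37) = 659.
mean of B = (-3.5)·659 + (-30) = -2336.5.
mean of U = 3·(-2336.5) + (-17.8) = -7027.3.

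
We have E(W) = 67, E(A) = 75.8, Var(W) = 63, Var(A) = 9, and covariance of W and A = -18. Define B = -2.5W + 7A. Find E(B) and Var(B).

E(B) = 363.1, Var(B) = 1464.75

E(B) = (-2.5)·E(W) + 7·E(A) = (-2.5)·67 + 7·75.8 = 363.1.
Var(B) = a²·Var(W) + b²·Var(A) + 2ab·covariance of W and A with a = -2.5, b = 7.
= (-2.5)²·63 + 7²·9 + 2·(-2.5)·7·(-18)
= 393.75 + 441 + 630 = 1464.75.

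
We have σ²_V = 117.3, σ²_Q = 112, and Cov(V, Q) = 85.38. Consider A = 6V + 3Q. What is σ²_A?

σ²_A = a²·σ²_V + b²·σ²_Q + 2ab·Cov(V, Q) with a = 6, b = 3.
= 6²·117.3 + 3²·112 + 2·6·3·85.38
= 4222.8 + 1008 + 3073.68 = 8304.48.

σ²_A = 8304.48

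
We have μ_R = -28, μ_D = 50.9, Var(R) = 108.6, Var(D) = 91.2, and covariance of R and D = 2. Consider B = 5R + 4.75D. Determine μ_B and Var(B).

μ_B = 101.775, Var(B) = 4867.7

μ_B = 5·μ_R + 4.75·μ_D = 5·(-28) + 4.75·50.9 = 101.775.
Var(B) = a²·Var(R) + b²·Var(D) + 2ab·covariance of R and D with a = 5, b = 4.75.
= 5²·108.6 + 4.75²·91.2 + 2·5·4.75·2
= 2715 + 2057.7 + 95 = 4867.7.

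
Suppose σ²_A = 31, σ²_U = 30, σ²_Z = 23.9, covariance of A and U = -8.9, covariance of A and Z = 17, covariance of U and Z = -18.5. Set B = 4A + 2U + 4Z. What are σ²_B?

σ²_B = a²·σ²_A + b²·σ²_U + c²·σ²_Z + 2ab·covariance of A and U + 2ac·covariance of A and Z + 2bc·covariance of U and Z, with a = 4, b = 2, c = 4.
= 496 + 120 + 382.4 + (-142.4) + 544 + (-296)
= 1104.

σ²_B = 1104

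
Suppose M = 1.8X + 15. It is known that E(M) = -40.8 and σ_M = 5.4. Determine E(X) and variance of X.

E(X) = -31, variance of X = 9

From M = 1.8X + 15: E(M) = a·E(X) + b, so E(X) = (E(M) − b)/a = (-40.8 − 15)/1.8 = -31.
variance of M = 5.4² = 29.16.
variance of M = a²·variance of X, so variance of X = 29.16/1.8² = 9.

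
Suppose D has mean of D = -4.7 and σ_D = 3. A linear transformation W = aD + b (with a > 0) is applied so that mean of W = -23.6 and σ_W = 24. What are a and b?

a = 8, b = 14

σ_W = a·σ_D (a > 0), so a = 24/3 = 8.
mean of W = a·mean of D + b, so b = -23.6 − 8·(-4.7) = 14.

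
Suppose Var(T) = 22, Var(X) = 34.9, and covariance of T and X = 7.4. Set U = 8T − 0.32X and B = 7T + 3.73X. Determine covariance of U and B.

By bilinearity, covariance of U and B = ac·Var(T) + bd·Var(X) + (ad+bc)·covariance of T and X, with a=8, b=-0.32, c=7, d=3.73.
ac·Var(T) = 8·7·22 = 1232
bd·Var(X) = (-0.32)·3.73·34.9 = -41.65664
(ad+bc)·covariance of T and X = (27.6)·7.4 = 204.24
covariance of U and B = 1232 + (-41.65664) + 204.24 = 1394.58336.

covariance of U and B = 1394.58336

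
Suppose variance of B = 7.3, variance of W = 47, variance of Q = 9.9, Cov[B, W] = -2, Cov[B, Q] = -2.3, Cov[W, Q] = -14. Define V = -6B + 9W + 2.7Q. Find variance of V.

variance of V = a²·variance of B + b²·variance of W + c²·variance of Q + 2ab·Cov[B, W] + 2ac·Cov[B, Q] + 2bc·Cov[W, Q], with a = -6, b = 9, c = 2.7.
= 262.8 + 3807 + 72.171 + 216 + 74.52 + (-680.4)
= 3752.091.

variance of V = 3752.091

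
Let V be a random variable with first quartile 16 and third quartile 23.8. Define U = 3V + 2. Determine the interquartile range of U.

IQR of V = Q3 − Q1 = 23.8 − 16 = 7.8.
Under U = aV + b, IQR(U) = |a|·IQR(V) = |3|·7.8 = 23.4 (shifts cancel; spread scales by |a|).

IQR(U) = 23.4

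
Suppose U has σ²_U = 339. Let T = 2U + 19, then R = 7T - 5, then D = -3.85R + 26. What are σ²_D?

σ²_D = 984866.19

σ²_T = 2²·339 = 1356.
σ²_R = 7²·1356 = 66444.
σ²_D = (-3.85)²·66444 = 984866.19.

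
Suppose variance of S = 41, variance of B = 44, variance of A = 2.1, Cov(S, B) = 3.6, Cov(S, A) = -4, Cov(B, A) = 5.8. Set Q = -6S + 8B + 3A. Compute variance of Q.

variance of Q = a²·variance of S + b²·variance of B + c²·variance of A + 2ab·Cov(S, B) + 2ac·Cov(S, A) + 2bc·Cov(B, A), with a = -6, b = 8, c = 3.
= 1476 + 2816 + 18.9 + (-345.6) + 144 + 278.4
= 4387.7.

variance of Q = 4387.7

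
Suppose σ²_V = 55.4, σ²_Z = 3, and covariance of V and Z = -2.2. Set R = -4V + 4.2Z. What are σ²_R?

σ²_R = a²·σ²_V + b²·σ²_Z + 2ab·covariance of V and Z with a = -4, b = 4.2.
= (-4)²·55.4 + 4.2²·3 + 2·(-4)·4.2·(-2.2)
= 886.4 + 52.92 + 73.92 = 1013.24.

σ²_R = 1013.24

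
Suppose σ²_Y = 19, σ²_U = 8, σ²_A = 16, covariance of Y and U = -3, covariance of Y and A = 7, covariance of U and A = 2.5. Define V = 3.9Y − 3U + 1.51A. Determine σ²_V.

σ²_V = a²·σ²_Y + b²·σ²_U + c²·σ²_A + 2ab·covariance of Y and U + 2ac·covariance of Y and A + 2bc·covariance of U and A, with a = 3.9, b = -3, c = 1.51.
= 288.99 + 72 + 36.4816 + 70.2 + 82.446 + (-22.65)
= 527.4676.

σ²_V = 527.4676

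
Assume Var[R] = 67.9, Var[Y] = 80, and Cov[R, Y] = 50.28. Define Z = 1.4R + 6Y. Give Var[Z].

Var[Z] = a²·Var[R] + b²·Var[Y] + 2ab·Cov[R, Y] with a = 1.4, b = 6.
= 1.4²·67.9 + 6²·80 + 2·1.4·6·50.28
= 133.084 + 2880 + 844.704 = 3857.788.

Var[Z] = 3857.788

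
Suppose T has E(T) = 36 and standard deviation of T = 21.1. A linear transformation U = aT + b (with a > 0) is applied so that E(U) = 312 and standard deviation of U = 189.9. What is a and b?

a = 9, b = -12

standard deviation of U = a·standard deviation of T (a > 0), so a = 189.9/21.1 = 9.
E(U) = a·E(T) + b, so b = 312 − 9·36 = -12.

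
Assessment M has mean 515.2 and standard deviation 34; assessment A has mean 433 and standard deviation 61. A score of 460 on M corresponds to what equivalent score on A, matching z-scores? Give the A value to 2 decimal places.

z = (460 − 515.2)/34 ≈ -1.6235.
A = 433 + z·61 = 433 + (460 − 515.2)·61/34 ≈ 333.96.

A = 333.96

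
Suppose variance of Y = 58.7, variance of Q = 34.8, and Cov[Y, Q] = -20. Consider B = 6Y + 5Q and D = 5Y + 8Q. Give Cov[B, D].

By bilinearity, Cov[B, D] = ac·variance of Y + bd·variance of Q + (ad+bc)·Cov[Y, Q], with a=6, b=5, c=5, d=8.
ac·variance of Y = 6·5·58.7 = 1761
bd·variance of Q = 5·8·34.8 = 1392
(ad+bc)·Cov[Y, Q] = (73)·(-20) = -1460
Cov[B, D] = 1761 + 1392 + (-1460) = 1693.

Cov[B, D] = 1693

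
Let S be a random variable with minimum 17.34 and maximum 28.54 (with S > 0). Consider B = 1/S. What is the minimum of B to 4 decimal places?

1/S is decreasing on this domain, so min(B) comes from max(S) = 28.54: min(B) = 1/(28.54) ≈ 0.035.

min(B) = 0.035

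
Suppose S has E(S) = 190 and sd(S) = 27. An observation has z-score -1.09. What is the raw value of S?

S = E(S) + z·sd(S) = 190 + (-1.09)·27 = 160.57.

S = 160.57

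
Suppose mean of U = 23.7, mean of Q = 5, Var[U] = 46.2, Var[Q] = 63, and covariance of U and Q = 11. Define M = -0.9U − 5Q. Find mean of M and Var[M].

mean of M = (-0.9)·mean of U + (-5)·mean of Q = (-0.9)·23.7 + (-5)·5 = -46.33.
Var[M] = a²·Var[U] + b²·Var[Q] + 2ab·covariance of U and Q with a = -0.9, b = -5.
= (-0.9)²·46.2 + (-5)²·63 + 2·(-0.9)·(-5)·11
= 37.422 + 1575 + 99 = 1711.422.

mean of M = -46.33, Var[M] = 1711.422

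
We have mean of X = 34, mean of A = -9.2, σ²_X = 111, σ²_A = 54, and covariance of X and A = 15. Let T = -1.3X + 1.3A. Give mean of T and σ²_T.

mean of T = -56.16, σ²_T = 228.15

mean of T = (-1.3)·mean of X + 1.3·mean of A = (-1.3)·34 + 1.3·(-9.2) = -56.16.
σ²_T = a²·σ²_X + b²·σ²_A + 2ab·covariance of X and A with a = -1.3, b = 1.3.
= (-1.3)²·111 + 1.3²·54 + 2·(-1.3)·1.3·15
= 187.59 + 91.26 + (-50.7) = 228.15.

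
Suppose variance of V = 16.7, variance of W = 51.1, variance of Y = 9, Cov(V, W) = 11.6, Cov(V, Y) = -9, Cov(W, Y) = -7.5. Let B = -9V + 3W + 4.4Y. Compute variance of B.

variance of B = a²·variance of V + b²·variance of W + c²·variance of Y + 2ab·Cov(V, W) + 2ac·Cov(V, Y) + 2bc·Cov(W, Y), with a = -9, b = 3, c = 4.4.
= 1352.7 + 459.9 + 174.24 + (-626.4) + 712.8 + (-198)
= 1875.24.

variance of B = 1875.24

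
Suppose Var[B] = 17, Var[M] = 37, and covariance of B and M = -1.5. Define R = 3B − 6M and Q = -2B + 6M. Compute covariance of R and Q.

By bilinearity, covariance of R and Q = ac·Var[B] + bd·Var[M] + (ad+bc)·covariance of B and M, with a=3, b=-6, c=-2, d=6.
ac·Var[B] = 3·(-2)·17 = -102
bd·Var[M] = (-6)·6·37 = -1332
(ad+bc)·covariance of B and M = (30)·(-1.5) = -45
covariance of R and Q = -102 + (-1332) + (-45) = -1479.

covariance of R and Q = -1479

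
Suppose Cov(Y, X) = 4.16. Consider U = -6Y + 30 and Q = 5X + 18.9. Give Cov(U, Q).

Cov(U, Q) = a·c·Cov(Y, X) = (-6)·5·4.16 = -124.8. Additive constants drop out.

Cov(U, Q) = -124.8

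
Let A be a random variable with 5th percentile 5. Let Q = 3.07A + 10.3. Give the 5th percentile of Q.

5th percentile of Q = 25.65

Since a = 3.07 > 0 the transformation is increasing, so the 5th percentile of Q = a·(P_{5} of A) + b = 3.07·5 + 10.3 = 25.65.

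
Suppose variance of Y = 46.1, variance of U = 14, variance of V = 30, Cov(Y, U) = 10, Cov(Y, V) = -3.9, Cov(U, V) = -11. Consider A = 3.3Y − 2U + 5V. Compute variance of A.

variance of A = 1267.329

variance of A = a²·variance of Y + b²·variance of U + c²·variance of V + 2ab·Cov(Y, U) + 2ac·Cov(Y, V) + 2bc·Cov(U, V), with a = 3.3, b = -2, c = 5.
= 502.029 + 56 + 750 + (-132) + (-128.7) + 220
= 1267.329.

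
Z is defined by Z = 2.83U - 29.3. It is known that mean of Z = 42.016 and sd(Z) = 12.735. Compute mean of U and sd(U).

From Z = 2.83U - 29.3: mean of Z = a·mean of U + b, so mean of U = (mean of Z − b)/a = (42.016 − (-29.3))/2.83 = 25.2.
sd(Z) = |a|·sd(U), so sd(U) = 12.735/|2.83| = 4.5.

mean of U = 25.2, sd(U) = 4.5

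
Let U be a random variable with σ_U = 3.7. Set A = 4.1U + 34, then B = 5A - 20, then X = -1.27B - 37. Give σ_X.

σ_X = 96.3295

σ_A = |4.1|·3.7 = 15.17.
σ_B = |5|·15.17 = 75.85.
σ_X = |-1.27|·75.85 = 96.3295.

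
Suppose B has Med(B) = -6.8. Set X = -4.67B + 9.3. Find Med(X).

Med(X) = 41.056

A linear map preserves order up to sign, so Med(X) = a·Med(B) + b = (-4.67)·(-6.8) + 9.3 = 41.056.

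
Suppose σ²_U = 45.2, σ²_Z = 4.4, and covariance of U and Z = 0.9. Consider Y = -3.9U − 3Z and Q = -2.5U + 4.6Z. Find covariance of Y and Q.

covariance of Y and Q = 370.584

By bilinearity, covariance of Y and Q = ac·σ²_U + bd·σ²_Z + (ad+bc)·covariance of U and Z, with a=-3.9, b=-3, c=-2.5, d=4.6.
ac·σ²_U = (-3.9)·(-2.5)·45.2 = 440.7
bd·σ²_Z = (-3)·4.6·4.4 = -60.72
(ad+bc)·covariance of U and Z = (-10.44)·0.9 = -9.396
covariance of Y and Q = 440.7 + (-60.72) + (-9.396) = 370.584.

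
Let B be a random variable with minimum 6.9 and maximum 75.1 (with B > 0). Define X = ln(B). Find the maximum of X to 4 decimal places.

ln(B) is increasing on this domain, so max(X) comes from max(B) = 75.1: max(X) = ln(75.1) ≈ 4.3188.

max(X) = 4.3188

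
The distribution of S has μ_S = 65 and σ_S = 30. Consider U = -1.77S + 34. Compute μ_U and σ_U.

μ_U = -81.05, σ_U = 53.1

U = -1.77S + 34 is linear with a = -1.77, b = 34.
μ_U = a·μ_S + b = (-1.77)·65 + 34 = -81.05.
σ_U = |a|·σ_S = |-1.77|·30 = 53.1.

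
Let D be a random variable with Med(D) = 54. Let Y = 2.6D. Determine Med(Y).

Med(Y) = 140.4

A linear map preserves order up to sign, so Med(Y) = a·Med(D) + b = 2.6·54 = 140.4.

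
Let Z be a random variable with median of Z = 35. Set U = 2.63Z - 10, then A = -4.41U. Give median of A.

median of A = -361.8405

median of U = 2.63·35 + (-10) = 82.05.
median of A = (-4.41)·82.05 = -361.8405.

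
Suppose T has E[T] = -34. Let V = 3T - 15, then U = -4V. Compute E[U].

E[V] = 3·(-34) + (-15) = -117.
E[U] = (-4)·(-117) = 468.

E[U] = 468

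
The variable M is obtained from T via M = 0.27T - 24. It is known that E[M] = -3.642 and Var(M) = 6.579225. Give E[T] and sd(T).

From M = 0.27T - 24: E[M] = a·E[T] + b, so E[T] = (E[M] − b)/a = (-3.642 − (-24))/0.27 = 75.4.
sd(M) = √6.579225 = 2.565.
sd(M) = |a|·sd(T), so sd(T) = 2.565/|0.27| = 9.5.

E[T] = 75.4, sd(T) = 9.5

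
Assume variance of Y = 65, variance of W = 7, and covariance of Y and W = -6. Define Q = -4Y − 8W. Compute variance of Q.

variance of Q = a²·variance of Y + b²·variance of W + 2ab·covariance of Y and W with a = -4, b = -8.
= (-4)²·65 + (-8)²·7 + 2·(-4)·(-8)·(-6)
= 1040 + 448 + (-384) = 1104.

variance of Q = 1104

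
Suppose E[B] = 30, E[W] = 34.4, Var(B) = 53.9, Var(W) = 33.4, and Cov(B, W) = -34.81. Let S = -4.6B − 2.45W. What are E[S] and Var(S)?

E[S] = (-4.6)·E[B] + (-2.45)·E[W] = (-4.6)·30 + (-2.45)·34.4 = -222.28.
Var(S) = a²·Var(B) + b²·Var(W) + 2ab·Cov(B, W) with a = -4.6, b = -2.45.
= (-4.6)²·53.9 + (-2.45)²·33.4 + 2·(-4.6)·(-2.45)·(-34.81)
= 1140.524 + 200.4835 + (-784.6174) = 556.3901.

E[S] = -222.28, Var(S) = 556.3901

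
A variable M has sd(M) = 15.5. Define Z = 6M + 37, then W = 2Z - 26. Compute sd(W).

sd(W) = 186

sd(Z) = |6|·15.5 = 93.
sd(W) = |2|·93 = 186.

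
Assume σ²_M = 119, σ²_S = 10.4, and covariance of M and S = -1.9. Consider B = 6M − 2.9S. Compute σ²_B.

σ²_B = a²·σ²_M + b²·σ²_S + 2ab·covariance of M and S with a = 6, b = -2.9.
= 6²·119 + (-2.9)²·10.4 + 2·6·(-2.9)·(-1.9)
= 4284 + 87.464 + 66.12 = 4437.584.

σ²_B = 4437.584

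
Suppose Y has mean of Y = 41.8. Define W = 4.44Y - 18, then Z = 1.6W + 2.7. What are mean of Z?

mean of Z = 270.8472

mean of W = 4.44·41.8 + (-18) = 167.592.
mean of Z = 1.6·167.592 + 2.7 = 270.8472.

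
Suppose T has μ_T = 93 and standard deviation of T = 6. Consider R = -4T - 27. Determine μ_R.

μ_R = -399

R = -4T - 27 is linear with a = -4, b = -27.
μ_R = a·μ_T + b = (-4)·93 + (-27) = -399.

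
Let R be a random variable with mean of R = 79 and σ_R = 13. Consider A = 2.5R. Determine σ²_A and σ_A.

A = 2.5R is linear with a = 2.5, b = 0.
σ²_R = 13² = 169.
σ²_A = a²·σ²_R = 2.5²·169 = 1056.25.
σ_A = |a|·σ_R = |2.5|·13 = 32.5.

σ²_A = 1056.25, σ_A = 32.5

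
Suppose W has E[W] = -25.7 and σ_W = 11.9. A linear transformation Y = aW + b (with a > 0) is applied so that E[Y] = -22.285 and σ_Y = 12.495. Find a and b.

σ_Y = a·σ_W (a > 0), so a = 12.495/11.9 = 1.05.
E[Y] = a·E[W] + b, so b = -22.285 − 1.05·(-25.7) = 4.7.

a = 1.05, b = 4.7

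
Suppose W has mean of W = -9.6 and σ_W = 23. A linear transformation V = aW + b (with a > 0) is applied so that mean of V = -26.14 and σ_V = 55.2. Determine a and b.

σ_V = a·σ_W (a > 0), so a = 55.2/23 = 2.4.
mean of V = a·mean of W + b, so b = -26.14 − 2.4·(-9.6) = -3.1.

a = 2.4, b = -3.1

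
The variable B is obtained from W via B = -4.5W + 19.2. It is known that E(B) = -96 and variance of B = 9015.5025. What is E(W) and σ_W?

From B = -4.5W + 19.2: E(B) = a·E(W) + b, so E(W) = (E(B) − b)/a = (-96 − 19.2)/(-4.5) = 25.6.
σ_B = √9015.5025 = 94.95.
σ_B = |a|·σ_W, so σ_W = 94.95/|-4.5| = 21.1.

E(W) = 25.6, σ_W = 21.1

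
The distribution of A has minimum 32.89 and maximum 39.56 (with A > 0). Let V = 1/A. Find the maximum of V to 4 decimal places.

1/A is decreasing on this domain, so max(V) comes from min(A) = 32.89: max(V) = 1/(32.89) ≈ 0.0304.

max(V) = 0.0304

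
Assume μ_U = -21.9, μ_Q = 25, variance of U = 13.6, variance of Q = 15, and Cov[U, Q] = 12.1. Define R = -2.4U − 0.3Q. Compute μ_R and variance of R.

μ_R = 45.06, variance of R = 97.11

μ_R = (-2.4)·μ_U + (-0.3)·μ_Q = (-2.4)·(-21.9) + (-0.3)·25 = 45.06.
variance of R = a²·variance of U + b²·variance of Q + 2ab·Cov[U, Q] with a = -2.4, b = -0.3.
= (-2.4)²·13.6 + (-0.3)²·15 + 2·(-2.4)·(-0.3)·12.1
= 78.336 + 1.35 + 17.424 = 97.11.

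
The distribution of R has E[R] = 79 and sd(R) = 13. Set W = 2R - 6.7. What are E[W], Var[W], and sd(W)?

E[W] = 151.3, Var[W] = 676, sd(W) = 26

W = 2R - 6.7 is linear with a = 2, b = -6.7.
E[W] = a·E[R] + b = 2·79 + (-6.7) = 151.3.
Var[R] = 13² = 169.
Var[W] = a²·Var[R] = 2²·169 = 676 (the additive constant -6.7 does not affect variance).
sd(W) = |a|·sd(R) = |2|·13 = 26.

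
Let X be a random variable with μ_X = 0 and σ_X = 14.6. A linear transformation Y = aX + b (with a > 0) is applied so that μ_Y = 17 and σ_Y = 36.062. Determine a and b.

σ_Y = a·σ_X (a > 0), so a = 36.062/14.6 = 2.47.
μ_Y = a·μ_X + b, so b = 17 − 2.47·0 = 17.

a = 2.47, b = 17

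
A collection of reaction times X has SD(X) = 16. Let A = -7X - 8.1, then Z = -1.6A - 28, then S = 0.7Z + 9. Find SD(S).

SD(A) = |-7|·16 = 112.
SD(Z) = |-1.6|·112 = 179.2.
SD(S) = |0.7|·179.2 = 125.44.

SD(S) = 125.44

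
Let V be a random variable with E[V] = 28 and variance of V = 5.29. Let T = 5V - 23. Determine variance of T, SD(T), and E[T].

variance of T = 132.25, SD(T) = 11.5, E[T] = 117

T = 5V - 23 is linear with a = 5, b = -23.
variance of T = a²·variance of V = 5²·5.29 = 132.25 (the additive constant -23 does not affect variance).
SD(V) = √5.29 = 2.3.
SD(T) = |a|·SD(V) = |5|·2.3 = 11.5.
E[T] = a·E[V] + b = 5·28 + (-23) = 117.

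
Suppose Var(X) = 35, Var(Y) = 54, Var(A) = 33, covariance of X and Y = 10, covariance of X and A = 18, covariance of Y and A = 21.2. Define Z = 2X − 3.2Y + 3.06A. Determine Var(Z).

Var(Z) = 679.098

Var(Z) = a²·Var(X) + b²·Var(Y) + c²·Var(A) + 2ab·covariance of X and Y + 2ac·covariance of X and A + 2bc·covariance of Y and A, with a = 2, b = -3.2, c = 3.06.
= 140 + 552.96 + 308.9988 + (-128) + 220.32 + (-415.1808)
= 679.098.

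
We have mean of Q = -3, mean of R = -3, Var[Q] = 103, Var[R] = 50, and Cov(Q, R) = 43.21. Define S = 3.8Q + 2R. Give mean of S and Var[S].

mean of S = 3.8·mean of Q + 2·mean of R = 3.8·(-3) + 2·(-3) = -17.4.
Var[S] = a²·Var[Q] + b²·Var[R] + 2ab·Cov(Q, R) with a = 3.8, b = 2.
= 3.8²·103 + 2²·50 + 2·3.8·2·43.21
= 1487.32 + 200 + 656.792 = 2344.112.

mean of S = -17.4, Var[S] = 2344.112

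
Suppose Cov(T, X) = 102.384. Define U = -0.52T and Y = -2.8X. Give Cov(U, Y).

Cov(U, Y) = 149.071104

Cov(U, Y) = a·c·Cov(T, X) = (-0.52)·(-2.8)·102.384 = 149.071104. Additive constants drop out.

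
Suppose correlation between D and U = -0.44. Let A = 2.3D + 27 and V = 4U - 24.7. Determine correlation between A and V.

Linear rescalings preserve correlation up to sign; here the slopes 2.3 and 4 have the same sign, so correlation between A and V = correlation between D and U = -0.44.

correlation between A and V = -0.44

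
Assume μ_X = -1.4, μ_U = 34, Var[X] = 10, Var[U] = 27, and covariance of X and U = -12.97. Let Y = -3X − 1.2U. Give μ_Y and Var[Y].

μ_Y = (-3)·μ_X + (-1.2)·μ_U = (-3)·(-1.4) + (-1.2)·34 = -36.6.
Var[Y] = a²·Var[X] + b²·Var[U] + 2ab·covariance of X and U with a = -3, b = -1.2.
= (-3)²·10 + (-1.2)²·27 + 2·(-3)·(-1.2)·(-12.97)
= 90 + 38.88 + (-93.384) = 35.496.

μ_Y = -36.6, Var[Y] = 35.496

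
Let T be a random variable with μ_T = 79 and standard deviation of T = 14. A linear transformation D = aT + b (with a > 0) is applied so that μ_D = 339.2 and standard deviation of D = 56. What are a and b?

standard deviation of D = a·standard deviation of T (a > 0), so a = 56/14 = 4.
μ_D = a·μ_T + b, so b = 339.2 − 4·79 = 23.2.

a = 4, b = 23.2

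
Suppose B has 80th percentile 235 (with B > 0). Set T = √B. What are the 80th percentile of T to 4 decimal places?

80th percentile of T = 15.3297

√B is increasing, so P_{80}(T) = g(P_{80}(B)) ≈ 15.3297.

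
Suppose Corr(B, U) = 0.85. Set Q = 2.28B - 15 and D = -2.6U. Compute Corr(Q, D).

Linear rescalings preserve |correlation|; the slopes 2.28 and -2.6 have opposite signs, so the correlation flips sign: Corr(Q, D) = −Corr(B, U) = -0.85.

Corr(Q, D) = -0.85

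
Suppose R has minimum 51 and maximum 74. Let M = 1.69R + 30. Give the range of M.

Range of R = 74 − 51 = 23.
Range(M) = |a|·Range(R) = |1.69|·23 = 38.87.

Range(M) = 38.87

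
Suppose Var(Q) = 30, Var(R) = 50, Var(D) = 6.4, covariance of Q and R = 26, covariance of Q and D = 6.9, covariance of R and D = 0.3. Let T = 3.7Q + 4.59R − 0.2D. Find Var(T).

Var(T) = a²·Var(Q) + b²·Var(R) + c²·Var(D) + 2ab·covariance of Q and R + 2ac·covariance of Q and D + 2bc·covariance of R and D, with a = 3.7, b = 4.59, c = -0.2.
= 410.7 + 1053.405 + 0.256 + 883.116 + (-10.212) + (-0.5508)
= 2336.7142.

Var(T) = 2336.7142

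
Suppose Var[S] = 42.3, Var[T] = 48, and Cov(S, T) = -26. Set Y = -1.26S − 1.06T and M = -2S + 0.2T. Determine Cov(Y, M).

By bilinearity, Cov(Y, M) = ac·Var[S] + bd·Var[T] + (ad+bc)·Cov(S, T), with a=-1.26, b=-1.06, c=-2, d=0.2.
ac·Var[S] = (-1.26)·(-2)·42.3 = 106.596
bd·Var[T] = (-1.06)·0.2·48 = -10.176
(ad+bc)·Cov(S, T) = (1.868)·(-26) = -48.568
Cov(Y, M) = 106.596 + (-10.176) + (-48.568) = 47.852.

Cov(Y, M) = 47.852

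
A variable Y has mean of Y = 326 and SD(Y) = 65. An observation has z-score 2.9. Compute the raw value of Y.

Y = mean of Y + z·SD(Y) = 326 + 2.9·65 = 514.5.

Y = 514.5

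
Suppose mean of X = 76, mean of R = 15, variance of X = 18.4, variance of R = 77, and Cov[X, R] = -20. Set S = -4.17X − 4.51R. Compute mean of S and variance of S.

mean of S = (-4.17)·mean of X + (-4.51)·mean of R = (-4.17)·76 + (-4.51)·15 = -384.57.
variance of S = a²·variance of X + b²·variance of R + 2ab·Cov[X, R] with a = -4.17, b = -4.51.
= (-4.17)²·18.4 + (-4.51)²·77 + 2·(-4.17)·(-4.51)·(-20)
= 319.95576 + 1566.1877 + (-752.268) = 1133.87546.

mean of S = -384.57, variance of S = 1133.87546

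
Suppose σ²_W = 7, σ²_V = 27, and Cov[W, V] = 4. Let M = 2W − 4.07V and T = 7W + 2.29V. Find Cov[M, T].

Cov[M, T] = -249.2881

By bilinearity, Cov[M, T] = ac·σ²_W + bd·σ²_V + (ad+bc)·Cov[W, V], with a=2, b=-4.07, c=7, d=2.29.
ac·σ²_W = 2·7·7 = 98
bd·σ²_V = (-4.07)·2.29·27 = -251.6481
(ad+bc)·Cov[W, V] = (-23.91)·4 = -95.64
Cov[M, T] = 98 + (-251.6481) + (-95.64) = -249.2881.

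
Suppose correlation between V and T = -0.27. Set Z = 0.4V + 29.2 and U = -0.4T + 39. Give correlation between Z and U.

correlation between Z and U = 0.27

Linear rescalings preserve |correlation|; the slopes 0.4 and -0.4 have opposite signs, so the correlation flips sign: correlation between Z and U = −correlation between V and T = 0.27.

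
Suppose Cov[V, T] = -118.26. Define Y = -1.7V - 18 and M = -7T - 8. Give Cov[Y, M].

Cov[Y, M] = a·c·Cov[V, T] = (-1.7)·(-7)·(-118.26) = -1407.294. Additive constants drop out.

Cov[Y, M] = -1407.294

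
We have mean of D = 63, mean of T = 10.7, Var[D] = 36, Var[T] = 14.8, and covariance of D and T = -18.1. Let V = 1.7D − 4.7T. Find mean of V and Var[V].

mean of V = 56.81, Var[V] = 720.21

mean of V = 1.7·mean of D + (-4.7)·mean of T = 1.7·63 + (-4.7)·10.7 = 56.81.
Var[V] = a²·Var[D] + b²·Var[T] + 2ab·covariance of D and T with a = 1.7, b = -4.7.
= 1.7²·36 + (-4.7)²·14.8 + 2·1.7·(-4.7)·(-18.1)
= 104.04 + 326.932 + 289.238 = 720.21.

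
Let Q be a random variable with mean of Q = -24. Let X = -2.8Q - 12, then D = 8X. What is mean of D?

mean of X = (-2.8)·(-24) + (-12) = 55.2.
mean of D = 8·55.2 = 441.6.

mean of D = 441.6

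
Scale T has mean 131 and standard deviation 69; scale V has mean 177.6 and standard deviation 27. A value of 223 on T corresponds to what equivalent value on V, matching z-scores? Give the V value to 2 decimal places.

V = 213.60

z = (223 − 131)/69 ≈ 1.3333.
V = 177.6 + z·27 = 177.6 + (223 − 131)·27/69 = 213.60.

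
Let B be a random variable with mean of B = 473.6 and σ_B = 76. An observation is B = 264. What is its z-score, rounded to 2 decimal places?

z = (B − mean of B) / σ_B = (264 − 473.6) / 76 ≈ -2.76.

z = -2.76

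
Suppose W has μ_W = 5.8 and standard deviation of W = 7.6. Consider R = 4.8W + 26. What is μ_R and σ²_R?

R = 4.8W + 26 is linear with a = 4.8, b = 26.
μ_R = a·μ_W + b = 4.8·5.8 + 26 = 53.84.
σ²_W = 7.6² = 57.76.
σ²_R = a²·σ²_W = 4.8²·57.76 = 1330.7904 (the additive constant 26 does not affect variance).

μ_R = 53.84, σ²_R = 1330.7904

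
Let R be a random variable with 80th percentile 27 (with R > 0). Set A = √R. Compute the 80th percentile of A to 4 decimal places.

80th percentile of A = 5.1962

√R is increasing, so P_{80}(A) = g(P_{80}(R)) ≈ 5.1962.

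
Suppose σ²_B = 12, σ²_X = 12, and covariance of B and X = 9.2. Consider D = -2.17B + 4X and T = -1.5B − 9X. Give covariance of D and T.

covariance of D and T = -268.464

By bilinearity, covariance of D and T = ac·σ²_B + bd·σ²_X + (ad+bc)·covariance of B and X, with a=-2.17, b=4, c=-1.5, d=-9.
ac·σ²_B = (-2.17)·(-1.5)·12 = 39.06
bd·σ²_X = 4·(-9)·12 = -432
(ad+bc)·covariance of B and X = (13.53)·9.2 = 124.476
covariance of D and T = 39.06 + (-432) + 124.476 = -268.464.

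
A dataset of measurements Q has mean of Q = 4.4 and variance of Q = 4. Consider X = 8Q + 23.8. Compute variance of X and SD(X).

X = 8Q + 23.8 is linear with a = 8, b = 23.8.
variance of X = a²·variance of Q = 8²·4 = 256 (the additive constant 23.8 does not affect variance).
SD(Q) = √4 = 2.
SD(X) = |a|·SD(Q) = |8|·2 = 16.

variance of X = 256, SD(X) = 16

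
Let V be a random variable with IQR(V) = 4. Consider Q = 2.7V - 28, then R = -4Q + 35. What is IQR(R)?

IQR(R) = 43.2

IQR(Q) = |2.7|·4 = 10.8.
IQR(R) = |-4|·10.8 = 43.2.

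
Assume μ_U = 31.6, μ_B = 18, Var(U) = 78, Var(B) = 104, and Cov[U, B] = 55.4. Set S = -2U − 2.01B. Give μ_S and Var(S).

μ_S = -99.38, Var(S) = 1177.5864

μ_S = (-2)·μ_U + (-2.01)·μ_B = (-2)·31.6 + (-2.01)·18 = -99.38.
Var(S) = a²·Var(U) + b²·Var(B) + 2ab·Cov[U, B] with a = -2, b = -2.01.
= (-2)²·78 + (-2.01)²·104 + 2·(-2)·(-2.01)·55.4
= 312 + 420.1704 + 445.416 = 1177.5864.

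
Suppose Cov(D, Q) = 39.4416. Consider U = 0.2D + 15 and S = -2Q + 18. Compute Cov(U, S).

Cov(U, S) = a·c·Cov(D, Q) = 0.2·(-2)·39.4416 = -15.77664. Additive constants drop out.

Cov(U, S) = -15.77664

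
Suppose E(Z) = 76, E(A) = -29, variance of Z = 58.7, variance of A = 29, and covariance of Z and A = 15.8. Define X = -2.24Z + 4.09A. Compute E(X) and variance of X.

E(X) = (-2.24)·E(Z) + 4.09·E(A) = (-2.24)·76 + 4.09·(-29) = -288.85.
variance of X = a²·variance of Z + b²·variance of A + 2ab·covariance of Z and A with a = -2.24, b = 4.09.
= (-2.24)²·58.7 + 4.09²·29 + 2·(-2.24)·4.09·15.8
= 294.53312 + 485.1149 + (-289.50656) = 490.14146.

E(X) = -288.85, variance of X = 490.14146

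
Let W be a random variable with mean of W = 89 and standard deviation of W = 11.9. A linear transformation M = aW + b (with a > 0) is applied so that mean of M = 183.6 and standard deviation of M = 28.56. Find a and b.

a = 2.4, b = -30

standard deviation of M = a·standard deviation of W (a > 0), so a = 28.56/11.9 = 2.4.
mean of M = a·mean of W + b, so b = 183.6 − 2.4·89 = -30.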